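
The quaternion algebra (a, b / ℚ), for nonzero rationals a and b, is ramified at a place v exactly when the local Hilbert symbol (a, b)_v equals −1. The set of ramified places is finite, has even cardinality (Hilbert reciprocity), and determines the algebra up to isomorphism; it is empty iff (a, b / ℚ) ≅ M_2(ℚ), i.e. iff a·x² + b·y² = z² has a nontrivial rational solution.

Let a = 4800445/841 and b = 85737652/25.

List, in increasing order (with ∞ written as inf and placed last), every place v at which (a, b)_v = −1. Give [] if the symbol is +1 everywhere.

[5, 7, 13, 19]

(a, b) ≡ (28405, 437437) mod (ℚ^×)²; places V = {2, 5, 7, 11, 13, 19, 23, 29, ∞}.
(a,b)_∞: sgn(28405)=+, sgn(437437)=+, so +1.
(a,b)_23: α=1, u≡1; β=1, v≡11 (mod 23); (1|23)=+1, (11|23)=-1; sign (−1)^1·+1^1·-1^1 = +1.
(a,b)_11: α=0, u≡9; β=1, v≡6 (mod 11); (9|11)=+1, (6|11)=-1; sign (−1)^0·+1^1·-1^0 = +1.
(a,b)_7: α=0, u≡6; β=3, v≡2 (mod 7); (6|7)=-1, (2|7)=+1; sign (−1)^0·-1^3·+1^0 = -1.
(a,b)_29: α=-2, u≡17; β=0, v≡9 (mod 29); (17|29)=-1, (9|29)=+1; sign (−1)^0·-1^0·+1^-2 = +1.
(a,b)_13: α=3, u≡3; β=1, v≡8 (mod 13); (3|13)=+1, (8|13)=-1; sign (−1)^0·+1^1·-1^3 = -1.
(a,b)_2: α=0, β=2; u≡5, v≡5 (mod 8); ε(u)ε(v)=0·0, αω(v)=0·1, βω(u)=2·1; sum ≡ 0  ⇒  +1.
(a,b)_5: α=1, u≡4; β=-2, v≡2 (mod 5); (4|5)=+1, (2|5)=-1; sign (−1)^0·+1^-2·-1^1 = -1.
(a,b)_19: α=1, u≡10; β=1, v≡14 (mod 19); (10|19)=-1, (14|19)=-1; sign (−1)^1·-1^1·-1^1 = -1.
(28405, 437437 / ℚ) ramifies at {5, 7, 13, 19}: a division algebra.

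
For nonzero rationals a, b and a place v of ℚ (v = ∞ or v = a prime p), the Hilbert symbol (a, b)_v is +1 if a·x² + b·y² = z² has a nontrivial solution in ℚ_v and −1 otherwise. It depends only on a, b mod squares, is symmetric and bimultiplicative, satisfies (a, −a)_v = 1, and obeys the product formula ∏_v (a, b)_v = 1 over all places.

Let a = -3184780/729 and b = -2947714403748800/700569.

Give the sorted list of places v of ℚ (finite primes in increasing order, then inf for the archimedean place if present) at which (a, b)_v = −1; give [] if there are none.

[5, inf]

Mod squares: a ≡ -2755, b ≡ -1247. Check v ∈ {∞, 2, 3, 5, 7, 17, 19, 29, 31, 43}.
v=5: a=5^1·(≡1), b=5^2·(≡2) mod 5; (1|5)=+1, (2|5)=-1; (−1)^{1·2·2}·(+1)^2·(-1)^1 = -1.
v=7: a=7^0·(≡3), b=7^2·(≡3) mod 7; (3|7)=-1, (3|7)=-1; (−1)^{0·2·3}·(-1)^2·(-1)^0 = +1.
v=29: a=29^1·(≡8), b=29^1·(≡8) mod 29; (8|29)=-1, (8|29)=-1; (−1)^{1·1·14}·(-1)^1·(-1)^1 = +1.
v=∞: -2755 < 0 and -1247 < 0  ⇒  (a,b)_∞ = -1.
v=43: a=43^0·(≡14), b=43^1·(≡24) mod 43; (14|43)=+1, (24|43)=+1; (−1)^{0·1·21}·(+1)^1·(+1)^0 = +1.
v=2: v_2(a)=2, v_2(b)=6; units ≡ 5, 1 (mod 8); ε·ε+αω+βω = 0·0+2·0+6·1 ≡ 0  ⇒  (a,b)_2 = +1.
v=3: a=3^-6·(≡2), b=3^-6·(≡1) mod 3; (2|3)=-1, (1|3)=+1; (−1)^{-6·-6·1}·(-1)^-6·(+1)^-6 = +1.
v=17: a=17^2·(≡2), b=17^4·(≡6) mod 17; (2|17)=+1, (6|17)=-1; (−1)^{2·4·8}·(+1)^4·(-1)^2 = +1.
v=31: a=31^0·(≡10), b=31^-2·(≡24) mod 31; (10|31)=+1, (24|31)=-1; (−1)^{0·-2·15}·(+1)^-2·(-1)^0 = +1.
v=19: a=19^1·(≡16), b=19^2·(≡7) mod 19; (16|19)=+1, (7|19)=+1; (−1)^{1·2·9}·(+1)^2·(+1)^1 = +1.
|Ram(-2755, -1247)| = 2, even; anisotropic at {5, ∞}.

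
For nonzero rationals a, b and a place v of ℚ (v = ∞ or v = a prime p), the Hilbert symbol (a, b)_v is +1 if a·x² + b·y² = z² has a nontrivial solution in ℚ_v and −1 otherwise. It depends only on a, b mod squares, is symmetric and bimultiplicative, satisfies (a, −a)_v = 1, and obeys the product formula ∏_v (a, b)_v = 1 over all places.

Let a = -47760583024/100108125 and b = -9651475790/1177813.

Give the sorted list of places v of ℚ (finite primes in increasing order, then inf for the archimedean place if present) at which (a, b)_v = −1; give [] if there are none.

Mod squares: a ≡ -4147, b ≡ -1430. Check v ∈ {∞, 2, 3, 5, 7, 11, 13, 17, 19, 23, 29, 37, 43}.
v=∞: -4147 < 0 and -1430 < 0  ⇒  (a,b)_∞ = -1.
v=11: a=11^1·(≡6), b=11^1·(≡8) mod 11; (6|11)=-1, (8|11)=-1; (−1)^{1·1·5}·(-1)^1·(-1)^1 = -1.
v=2: v_2(a)=4, v_2(b)=1; units ≡ 5, 5 (mod 8); ε·ε+αω+βω = 0·0+4·1+1·1 ≡ 1  ⇒  (a,b)_2 = -1.
v=43: a=43^0·(≡16), b=43^-2·(≡18) mod 43; (16|43)=+1, (18|43)=-1; (−1)^{0·-2·21}·(+1)^-2·(-1)^0 = +1.
v=37: a=37^-2·(≡25), b=37^0·(≡14) mod 37; (25|37)=+1, (14|37)=-1; (−1)^{-2·0·18}·(+1)^0·(-1)^-2 = +1.
v=5: a=5^-4·(≡2), b=5^1·(≡4) mod 5; (2|5)=-1, (4|5)=+1; (−1)^{-4·1·2}·(-1)^1·(+1)^-4 = -1.
v=23: a=23^2·(≡1), b=23^0·(≡7) mod 23; (1|23)=+1, (7|23)=-1; (−1)^{2·0·11}·(+1)^0·(-1)^2 = +1.
v=13: a=13^-1·(≡8), b=13^-1·(≡11) mod 13; (8|13)=-1, (11|13)=-1; (−1)^{-1·-1·6}·(-1)^-1·(-1)^-1 = +1.
v=17: a=17^0·(≡16), b=17^2·(≡8) mod 17; (16|17)=+1, (8|17)=+1; (−1)^{0·2·8}·(+1)^2·(+1)^0 = +1.
v=3: a=3^-2·(≡2), b=3^0·(≡1) mod 3; (2|3)=-1, (1|3)=+1; (−1)^{-2·0·1}·(-1)^0·(+1)^-2 = +1.
v=29: a=29^1·(≡8), b=29^2·(≡22) mod 29; (8|29)=-1, (22|29)=+1; (−1)^{1·2·14}·(-1)^2·(+1)^1 = +1.
v=7: a=7^2·(≡1), b=7^-2·(≡5) mod 7; (1|7)=+1, (5|7)=-1; (−1)^{2·-2·3}·(+1)^-2·(-1)^2 = +1.
v=19: a=19^2·(≡10), b=19^2·(≡14) mod 19; (10|19)=-1, (14|19)=-1; (−1)^{2·2·9}·(-1)^2·(-1)^2 = +1.
Ram(-4147, -1430) = {2, 5, 11, ∞}; no ℚ_2-point on the conic.

[2, 5, 11, inf]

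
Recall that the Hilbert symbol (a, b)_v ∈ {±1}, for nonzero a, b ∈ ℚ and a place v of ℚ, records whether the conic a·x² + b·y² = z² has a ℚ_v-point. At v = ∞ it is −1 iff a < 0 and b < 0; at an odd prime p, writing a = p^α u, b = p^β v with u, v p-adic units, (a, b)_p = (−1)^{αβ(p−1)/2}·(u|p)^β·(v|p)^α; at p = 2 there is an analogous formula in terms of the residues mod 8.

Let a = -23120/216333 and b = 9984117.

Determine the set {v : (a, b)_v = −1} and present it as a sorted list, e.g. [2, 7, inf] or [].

[5, 17]

Mod squares: a ≡ -65, b ≡ 7293. Check v ∈ {∞, 2, 3, 5, 11, 13, 17, 37, 43}.
v=13: a=13^-1·(≡7), b=13^1·(≡8) mod 13; (7|13)=-1, (8|13)=-1; (−1)^{-1·1·6}·(-1)^1·(-1)^-1 = +1.
v=11: a=11^0·(≡5), b=11^1·(≡4) mod 11; (5|11)=+1, (4|11)=+1; (−1)^{0·1·5}·(+1)^1·(+1)^0 = +1.
v=3: a=3^-2·(≡1), b=3^1·(≡1) mod 3; (1|3)=+1, (1|3)=+1; (−1)^{-2·1·1}·(+1)^1·(+1)^-2 = +1.
v=2: v_2(a)=4, v_2(b)=0; units ≡ 7, 5 (mod 8); ε·ε+αω+βω = 1·0+4·1+0·0 ≡ 0  ⇒  (a,b)_2 = +1.
v=37: a=37^0·(≡30), b=37^2·(≡4) mod 37; (30|37)=+1, (4|37)=+1; (−1)^{0·2·18}·(+1)^2·(+1)^0 = +1.
v=17: a=17^2·(≡7), b=17^1·(≡2) mod 17; (7|17)=-1, (2|17)=+1; (−1)^{2·1·8}·(-1)^1·(+1)^2 = -1.
v=∞: -65 < 0 and 7293 > 0  ⇒  (a,b)_∞ = +1.
v=43: a=43^-2·(≡6), b=43^0·(≡33) mod 43; (6|43)=+1, (33|43)=-1; (−1)^{-2·0·21}·(+1)^0·(-1)^-2 = +1.
v=5: a=5^1·(≡2), b=5^0·(≡2) mod 5; (2|5)=-1, (2|5)=-1; (−1)^{1·0·2}·(-1)^0·(-1)^1 = -1.
Ram(-65, 7293) = {5, 17}; no ℚ_5-point on the conic.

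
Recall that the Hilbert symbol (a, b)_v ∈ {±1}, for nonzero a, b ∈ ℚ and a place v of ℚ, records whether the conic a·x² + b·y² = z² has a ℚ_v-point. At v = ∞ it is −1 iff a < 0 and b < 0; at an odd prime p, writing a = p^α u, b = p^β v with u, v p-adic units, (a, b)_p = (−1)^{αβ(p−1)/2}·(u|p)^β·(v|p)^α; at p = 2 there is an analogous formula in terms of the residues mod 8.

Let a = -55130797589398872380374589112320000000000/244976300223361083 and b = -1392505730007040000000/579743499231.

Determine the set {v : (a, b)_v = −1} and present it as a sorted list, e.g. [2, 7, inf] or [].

(a, b) ≡ (-7854, -390) mod (ℚ^×)²; places V = {2, 3, 5, 7, 11, 13, 17, 19, 23, 29, 31, ∞}.
(a,b)_29: α=6, u≡22; β=2, v≡20 (mod 29); (22|29)=+1, (20|29)=+1; sign (−1)^0·+1^2·+1^6 = +1.
(a,b)_31: α=0, u≡4; β=-2, v≡24 (mod 31); (4|31)=+1, (24|31)=-1; sign (−1)^0·+1^-2·-1^0 = +1.
(a,b)_17: α=9, u≡11; β=4, v≡13 (mod 17); (11|17)=-1, (13|17)=+1; sign (−1)^0·-1^4·+1^9 = +1.
(a,b)_23: α=-4, u≡8; β=-2, v≡8 (mod 23); (8|23)=+1, (8|23)=+1; sign (−1)^0·+1^-2·+1^-4 = +1.
(a,b)_7: α=1, u≡5; β=0, v≡2 (mod 7); (5|7)=-1, (2|7)=+1; sign (−1)^0·-1^0·+1^1 = +1.
(a,b)_13: α=-2, u≡5; β=-1, v≡3 (mod 13); (5|13)=-1, (3|13)=+1; sign (−1)^0·-1^-1·+1^-2 = -1.
(a,b)_∞: sgn(-7854)=−, sgn(-390)=−, so -1.
(a,b)_2: α=33, β=21; u≡1, v≡5 (mod 8); ε(u)ε(v)=0·0, αω(v)=33·1, βω(u)=21·0; sum ≡ 1  ⇒  -1.
(a,b)_5: α=10, u≡4; β=7, v≡3 (mod 5); (4|5)=+1, (3|5)=-1; sign (−1)^0·+1^7·-1^10 = +1.
(a,b)_3: α=-15, u≡1; β=-5, v≡2 (mod 3); (1|3)=+1, (2|3)=-1; sign (−1)^1·+1^-5·-1^-15 = +1.
(a,b)_11: α=3, u≡1; β=2, v≡10 (mod 11); (1|11)=+1, (10|11)=-1; sign (−1)^0·+1^2·-1^3 = -1.
(a,b)_19: α=-2, u≡14; β=-2, v≡17 (mod 19); (14|19)=-1, (17|19)=+1; sign (−1)^0·-1^-2·+1^-2 = +1.
(-7854, -390 / ℚ) ramifies at {2, 11, 13, ∞}: a division algebra.

[2, 11, 13, inf]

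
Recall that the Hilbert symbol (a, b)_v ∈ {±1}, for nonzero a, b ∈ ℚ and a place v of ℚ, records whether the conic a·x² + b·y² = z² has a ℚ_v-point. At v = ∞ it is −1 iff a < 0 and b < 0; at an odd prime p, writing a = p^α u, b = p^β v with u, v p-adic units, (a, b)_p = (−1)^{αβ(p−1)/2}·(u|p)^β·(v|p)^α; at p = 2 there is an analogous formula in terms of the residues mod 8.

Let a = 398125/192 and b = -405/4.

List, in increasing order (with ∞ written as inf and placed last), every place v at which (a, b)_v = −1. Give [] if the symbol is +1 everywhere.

Mod squares: a ≡ 39, b ≡ -5. Check v ∈ {∞, 2, 3, 5, 7, 13}.
v=7: a=7^2·(≡4), b=7^0·(≡2) mod 7; (4|7)=+1, (2|7)=+1; (−1)^{2·0·3}·(+1)^0·(+1)^2 = +1.
v=13: a=13^1·(≡1), b=13^0·(≡6) mod 13; (1|13)=+1, (6|13)=-1; (−1)^{1·0·6}·(+1)^0·(-1)^1 = -1.
v=5: a=5^4·(≡1), b=5^1·(≡1) mod 5; (1|5)=+1, (1|5)=+1; (−1)^{4·1·2}·(+1)^1·(+1)^4 = +1.
v=3: a=3^-1·(≡1), b=3^4·(≡1) mod 3; (1|3)=+1, (1|3)=+1; (−1)^{-1·4·1}·(+1)^4·(+1)^-1 = +1.
v=∞: 39 > 0 and -5 < 0  ⇒  (a,b)_∞ = +1.
v=2: v_2(a)=-6, v_2(b)=-2; units ≡ 7, 3 (mod 8); ε·ε+αω+βω = 1·1+-6·1+-2·0 ≡ 1  ⇒  (a,b)_2 = -1.
(39, -5 / ℚ) ramifies at {2, 13}: a division algebra.

[2, 13]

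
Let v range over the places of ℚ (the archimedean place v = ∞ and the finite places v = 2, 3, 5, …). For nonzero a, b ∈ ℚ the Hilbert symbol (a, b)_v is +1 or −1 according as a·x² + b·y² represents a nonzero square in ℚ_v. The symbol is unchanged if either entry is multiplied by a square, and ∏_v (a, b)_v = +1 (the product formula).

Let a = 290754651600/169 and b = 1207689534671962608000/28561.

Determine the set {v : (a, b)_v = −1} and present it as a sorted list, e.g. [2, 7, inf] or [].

(a, b) ≡ (2261, 70) mod (ℚ^×)²; places V = {2, 3, 5, 7, 13, 17, 19, ∞}.
(a,b)_13: α=-2, u≡10; β=-4, v≡7 (mod 13); (10|13)=+1, (7|13)=-1; sign (−1)^0·+1^-4·-1^-2 = +1.
(a,b)_2: α=4, β=7; u≡5, v≡3 (mod 8); ε(u)ε(v)=0·1, αω(v)=4·1, βω(u)=7·1; sum ≡ 1  ⇒  -1.
(a,b)_5: α=2, u≡1; β=3, v≡4 (mod 5); (1|5)=+1, (4|5)=+1; sign (−1)^0·+1^3·+1^2 = +1.
(a,b)_19: α=1, u≡6; β=2, v≡13 (mod 19); (6|19)=+1, (13|19)=-1; sign (−1)^0·+1^2·-1^1 = -1.
(a,b)_∞: sgn(2261)=+, sgn(70)=+, so +1.
(a,b)_17: α=1, u≡3; β=2, v≡13 (mod 17); (3|17)=-1, (13|17)=+1; sign (−1)^0·-1^2·+1^1 = +1.
(a,b)_3: α=8, u≡2; β=16, v≡1 (mod 3); (2|3)=-1, (1|3)=+1; sign (−1)^0·-1^16·+1^8 = +1.
(a,b)_7: α=3, u≡2; β=5, v≡6 (mod 7); (2|7)=+1, (6|7)=-1; sign (−1)^1·+1^5·-1^3 = +1.
(2261, 70 / ℚ) ramifies at {2, 19}: a division algebra.

[2, 19]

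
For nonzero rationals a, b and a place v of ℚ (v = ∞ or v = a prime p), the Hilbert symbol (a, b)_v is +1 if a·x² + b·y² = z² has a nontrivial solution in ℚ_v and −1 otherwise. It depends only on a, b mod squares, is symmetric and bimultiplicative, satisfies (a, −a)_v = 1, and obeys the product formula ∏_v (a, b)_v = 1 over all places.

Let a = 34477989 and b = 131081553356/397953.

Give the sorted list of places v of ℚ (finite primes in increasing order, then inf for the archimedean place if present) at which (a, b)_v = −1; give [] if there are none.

(a, b) ≡ (119301, 5083) mod (ℚ^×)²; places V = {2, 3, 7, 13, 17, 19, 23, 29, ∞}.
(a,b)_3: α=1, u≡2; β=-4, v≡1 (mod 3); (2|3)=-1, (1|3)=+1; sign (−1)^0·-1^-4·+1^1 = +1.
(a,b)_7: α=1, u≡3; β=0, v≡4 (mod 7); (3|7)=-1, (4|7)=+1; sign (−1)^0·-1^0·+1^1 = +1.
(a,b)_29: α=0, u≡5; β=2, v≡17 (mod 29); (5|29)=+1, (17|29)=-1; sign (−1)^0·+1^2·-1^0 = +1.
(a,b)_17: α=2, u≡12; β=-3, v≡12 (mod 17); (12|17)=-1, (12|17)=-1; sign (−1)^0·-1^-3·-1^2 = -1.
(a,b)_2: α=0, β=2; u≡5, v≡3 (mod 8); ε(u)ε(v)=0·1, αω(v)=0·1, βω(u)=2·1; sum ≡ 0  ⇒  +1.
(a,b)_19: α=1, u≡17; β=4, v≡12 (mod 19); (17|19)=+1, (12|19)=-1; sign (−1)^0·+1^4·-1^1 = -1.
(a,b)_13: α=1, u≡10; β=1, v≡12 (mod 13); (10|13)=+1, (12|13)=+1; sign (−1)^0·+1^1·+1^1 = +1.
(a,b)_23: α=1, u≡18; β=1, v≡17 (mod 23); (18|23)=+1, (17|23)=-1; sign (−1)^1·+1^1·-1^1 = +1.
(a,b)_∞: sgn(119301)=+, sgn(5083)=+, so +1.
(119301, 5083 / ℚ) ramifies at {17, 19}: a division algebra.

[17, 19]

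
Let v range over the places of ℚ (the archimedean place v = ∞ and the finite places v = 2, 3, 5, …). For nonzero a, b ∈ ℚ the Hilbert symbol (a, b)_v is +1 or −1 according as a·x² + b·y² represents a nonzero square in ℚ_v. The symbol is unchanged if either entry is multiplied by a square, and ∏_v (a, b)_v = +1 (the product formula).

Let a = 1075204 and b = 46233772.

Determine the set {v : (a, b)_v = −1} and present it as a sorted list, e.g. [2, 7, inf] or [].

[29, 43]

Mod squares: a ≡ 268801, b ≡ 11558443. Check v ∈ {∞, 2, 13, 23, 29, 31, 43}.
v=13: a=13^1·(≡2), b=13^1·(≡8) mod 13; (2|13)=-1, (8|13)=-1; (−1)^{1·1·6}·(-1)^1·(-1)^1 = +1.
v=∞: 268801 > 0 and 11558443 > 0  ⇒  (a,b)_∞ = +1.
v=43: a=43^0·(≡32), b=43^1·(≡32) mod 43; (32|43)=-1, (32|43)=-1; (−1)^{0·1·21}·(-1)^1·(-1)^0 = -1.
v=2: v_2(a)=2, v_2(b)=2; units ≡ 1, 3 (mod 8); ε·ε+αω+βω = 0·1+2·1+2·0 ≡ 0  ⇒  (a,b)_2 = +1.
v=29: a=29^1·(≡14), b=29^1·(≡22) mod 29; (14|29)=-1, (22|29)=+1; (−1)^{1·1·14}·(-1)^1·(+1)^1 = -1.
v=31: a=31^1·(≡26), b=31^1·(≡2) mod 31; (26|31)=-1, (2|31)=+1; (−1)^{1·1·15}·(-1)^1·(+1)^1 = +1.
v=23: a=23^1·(≡12), b=23^1·(≡10) mod 23; (12|23)=+1, (10|23)=-1; (−1)^{1·1·11}·(+1)^1·(-1)^1 = +1.
Ram(268801, 11558443) = {29, 43}; no ℚ_29-point on the conic.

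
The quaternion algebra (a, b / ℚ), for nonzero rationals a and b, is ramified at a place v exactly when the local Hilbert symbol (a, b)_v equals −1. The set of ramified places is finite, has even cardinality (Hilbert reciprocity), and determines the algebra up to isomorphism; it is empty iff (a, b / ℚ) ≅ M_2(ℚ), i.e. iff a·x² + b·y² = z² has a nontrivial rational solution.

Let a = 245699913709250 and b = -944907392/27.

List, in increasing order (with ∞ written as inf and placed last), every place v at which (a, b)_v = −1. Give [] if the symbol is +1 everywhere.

(a, b) ≡ (27170, -6) mod (ℚ^×)²; places V = {2, 3, 5, 7, 11, 13, 19, ∞}.
(a,b)_5: α=3, u≡4; β=0, v≡4 (mod 5); (4|5)=+1, (4|5)=+1; sign (−1)^0·+1^0·+1^3 = +1.
(a,b)_∞: sgn(27170)=+, sgn(-6)=−, so +1.
(a,b)_7: α=2, u≡5; β=0, v≡2 (mod 7); (5|7)=-1, (2|7)=+1; sign (−1)^0·-1^0·+1^2 = +1.
(a,b)_13: α=3, u≡4; β=2, v≡2 (mod 13); (4|13)=+1, (2|13)=-1; sign (−1)^0·+1^2·-1^3 = -1.
(a,b)_2: α=1, β=7; u≡1, v≡5 (mod 8); ε(u)ε(v)=0·0, αω(v)=1·1, βω(u)=7·0; sum ≡ 1  ⇒  -1.
(a,b)_3: α=0, u≡2; β=-3, v≡1 (mod 3); (2|3)=-1, (1|3)=+1; sign (−1)^0·-1^-3·+1^0 = -1.
(a,b)_19: α=3, u≡16; β=2, v≡15 (mod 19); (16|19)=+1, (15|19)=-1; sign (−1)^0·+1^2·-1^3 = -1.
(a,b)_11: α=3, u≡6; β=2, v≡9 (mod 11); (6|11)=-1, (9|11)=+1; sign (−1)^0·-1^2·+1^3 = +1.
(27170, -6 / ℚ) ramifies at {2, 3, 13, 19}: a division algebra.

[2, 3, 13, 19]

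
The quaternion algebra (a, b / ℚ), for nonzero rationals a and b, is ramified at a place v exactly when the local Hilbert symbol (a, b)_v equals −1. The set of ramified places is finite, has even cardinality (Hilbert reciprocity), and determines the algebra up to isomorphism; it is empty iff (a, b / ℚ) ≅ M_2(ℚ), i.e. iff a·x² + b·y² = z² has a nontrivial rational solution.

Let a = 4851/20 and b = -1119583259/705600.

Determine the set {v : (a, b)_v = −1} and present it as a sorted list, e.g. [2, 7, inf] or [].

[11, 37]

(a, b) ≡ (55, -851) mod (ℚ^×)²; places V = {2, 3, 5, 7, 11, 23, 31, 37, ∞}.
(a,b)_∞: sgn(55)=+, sgn(-851)=−, so +1.
(a,b)_7: α=2, u≡6; β=-2, v≡3 (mod 7); (6|7)=-1, (3|7)=-1; sign (−1)^0·-1^-2·-1^2 = +1.
(a,b)_31: α=0, u≡24; β=2, v≡6 (mod 31); (24|31)=-1, (6|31)=-1; sign (−1)^0·-1^2·-1^0 = +1.
(a,b)_37: α=0, u≡15; β=3, v≡6 (mod 37); (15|37)=-1, (6|37)=-1; sign (−1)^0·-1^3·-1^0 = -1.
(a,b)_11: α=1, u≡5; β=0, v≡6 (mod 11); (5|11)=+1, (6|11)=-1; sign (−1)^0·+1^0·-1^1 = -1.
(a,b)_23: α=0, u≡16; β=1, v≡2 (mod 23); (16|23)=+1, (2|23)=+1; sign (−1)^0·+1^1·+1^0 = +1.
(a,b)_2: α=-2, β=-6; u≡7, v≡5 (mod 8); ε(u)ε(v)=1·0, αω(v)=-2·1, βω(u)=-6·0; sum ≡ 0  ⇒  +1.
(a,b)_3: α=2, u≡1; β=-2, v≡1 (mod 3); (1|3)=+1, (1|3)=+1; sign (−1)^0·+1^-2·+1^2 = +1.
(a,b)_5: α=-1, u≡4; β=-2, v≡4 (mod 5); (4|5)=+1, (4|5)=+1; sign (−1)^0·+1^-2·+1^-1 = +1.
Ram(55, -851) = {11, 37}; no ℚ_11-point on the conic.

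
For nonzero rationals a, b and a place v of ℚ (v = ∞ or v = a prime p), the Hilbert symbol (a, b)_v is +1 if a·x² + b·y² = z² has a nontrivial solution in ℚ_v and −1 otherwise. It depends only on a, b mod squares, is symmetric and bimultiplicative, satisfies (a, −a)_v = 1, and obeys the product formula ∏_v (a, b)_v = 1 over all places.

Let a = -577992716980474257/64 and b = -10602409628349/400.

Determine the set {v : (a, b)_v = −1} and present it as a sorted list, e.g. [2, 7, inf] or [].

Mod squares: a ≡ -501260793, b ≡ -50061. Check v ∈ {∞, 2, 3, 5, 7, 11, 17, 19, 31, 37, 41}.
v=37: a=37^1·(≡31), b=37^1·(≡25) mod 37; (31|37)=-1, (25|37)=+1; (−1)^{1·1·18}·(-1)^1·(+1)^1 = -1.
v=7: a=7^6·(≡2), b=7^4·(≡6) mod 7; (2|7)=+1, (6|7)=-1; (−1)^{6·4·3}·(+1)^4·(-1)^6 = +1.
v=5: a=5^0·(≡2), b=5^-2·(≡1) mod 5; (2|5)=-1, (1|5)=+1; (−1)^{0·-2·2}·(-1)^-2·(+1)^0 = +1.
v=41: a=41^1·(≡25), b=41^1·(≡21) mod 41; (25|41)=+1, (21|41)=+1; (−1)^{1·1·20}·(+1)^1·(+1)^1 = +1.
v=2: v_2(a)=-6, v_2(b)=-4; units ≡ 7, 3 (mod 8); ε·ε+αω+βω = 1·1+-6·1+-4·0 ≡ 1  ⇒  (a,b)_2 = -1.
v=∞: -501260793 < 0 and -50061 < 0  ⇒  (a,b)_∞ = -1.
v=11: a=11^3·(≡5), b=11^3·(≡4) mod 11; (5|11)=+1, (4|11)=+1; (−1)^{3·3·5}·(+1)^3·(+1)^3 = -1.
v=3: a=3^5·(≡1), b=3^7·(≡2) mod 3; (1|3)=+1, (2|3)=-1; (−1)^{5·7·1}·(+1)^7·(-1)^5 = +1.
v=19: a=19^1·(≡14), b=19^0·(≡4) mod 19; (14|19)=-1, (4|19)=+1; (−1)^{1·0·9}·(-1)^0·(+1)^1 = +1.
v=17: a=17^1·(≡10), b=17^0·(≡8) mod 17; (10|17)=-1, (8|17)=+1; (−1)^{1·0·8}·(-1)^0·(+1)^1 = +1.
v=31: a=31^1·(≡24), b=31^0·(≡28) mod 31; (24|31)=-1, (28|31)=+1; (−1)^{1·0·15}·(-1)^0·(+1)^1 = +1.
|Ram(-501260793, -50061)| = 4, even; anisotropic at {2, 11, 37, ∞}.

[2, 11, 37, inf]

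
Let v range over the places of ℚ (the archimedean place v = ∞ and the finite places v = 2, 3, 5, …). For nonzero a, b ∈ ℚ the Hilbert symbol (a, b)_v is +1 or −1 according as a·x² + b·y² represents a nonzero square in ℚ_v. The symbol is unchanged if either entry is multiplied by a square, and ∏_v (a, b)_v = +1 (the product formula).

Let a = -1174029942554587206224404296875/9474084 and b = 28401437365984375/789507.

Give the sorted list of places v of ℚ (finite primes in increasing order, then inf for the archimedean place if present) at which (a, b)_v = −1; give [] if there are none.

[7, 11, 17, 29]

Mod squares: a ≡ -11, b ≡ 383061. Check v ∈ {∞, 2, 3, 5, 7, 11, 17, 19, 29, 31, 37}.
v=19: a=19^-2·(≡18), b=19^-2·(≡10) mod 19; (18|19)=-1, (10|19)=-1; (−1)^{-2·-2·9}·(-1)^-2·(-1)^-2 = +1.
v=11: a=11^3·(≡2), b=11^2·(≡6) mod 11; (2|11)=-1, (6|11)=-1; (−1)^{3·2·5}·(-1)^2·(-1)^3 = -1.
v=29: a=29^2·(≡15), b=29^1·(≡14) mod 29; (15|29)=-1, (14|29)=-1; (−1)^{2·1·14}·(-1)^1·(-1)^2 = -1.
v=5: a=5^10·(≡4), b=5^6·(≡4) mod 5; (4|5)=+1, (4|5)=+1; (−1)^{10·6·2}·(+1)^6·(+1)^10 = +1.
v=7: a=7^10·(≡6), b=7^7·(≡1) mod 7; (6|7)=-1, (1|7)=+1; (−1)^{10·7·3}·(-1)^7·(+1)^10 = -1.
v=17: a=17^2·(≡7), b=17^1·(≡13) mod 17; (7|17)=-1, (13|17)=+1; (−1)^{2·1·8}·(-1)^1·(+1)^2 = -1.
v=31: a=31^2·(≡8), b=31^0·(≡7) mod 31; (8|31)=+1, (7|31)=+1; (−1)^{2·0·15}·(+1)^0·(+1)^2 = +1.
v=∞: -11 < 0 and 383061 > 0  ⇒  (a,b)_∞ = +1.
v=37: a=37^2·(≡33), b=37^1·(≡36) mod 37; (33|37)=+1, (36|37)=+1; (−1)^{2·1·18}·(+1)^1·(+1)^2 = +1.
v=3: a=3^-8·(≡1), b=3^-7·(≡1) mod 3; (1|3)=+1, (1|3)=+1; (−1)^{-8·-7·1}·(+1)^-7·(+1)^-8 = +1.
v=2: v_2(a)=-2, v_2(b)=0; units ≡ 5, 5 (mod 8); ε·ε+αω+βω = 0·0+-2·1+0·1 ≡ 0  ⇒  (a,b)_2 = +1.
(-11, 383061 / ℚ) ramifies at {7, 11, 17, 29}: a division algebra.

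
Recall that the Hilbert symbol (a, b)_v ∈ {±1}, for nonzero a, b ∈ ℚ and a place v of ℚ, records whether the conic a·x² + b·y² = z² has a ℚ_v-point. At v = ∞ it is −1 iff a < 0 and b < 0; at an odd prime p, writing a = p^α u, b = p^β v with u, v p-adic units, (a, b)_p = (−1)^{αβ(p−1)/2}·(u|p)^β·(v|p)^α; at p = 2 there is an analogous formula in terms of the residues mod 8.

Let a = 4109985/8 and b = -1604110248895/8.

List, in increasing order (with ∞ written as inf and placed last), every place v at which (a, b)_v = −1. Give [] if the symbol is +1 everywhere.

[5, 7, 19, 23]

(a, b) ≡ (2530, -30590) mod (ℚ^×)²; places V = {2, 3, 5, 7, 11, 19, 23, ∞}.
(a,b)_3: α=2, u≡1; β=0, v≡1 (mod 3); (1|3)=+1, (1|3)=+1; sign (−1)^0·+1^0·+1^2 = +1.
(a,b)_2: α=-3, β=-3; u≡1, v≡1 (mod 8); ε(u)ε(v)=0·0, αω(v)=-3·0, βω(u)=-3·0; sum ≡ 0  ⇒  +1.
(a,b)_∞: sgn(2530)=+, sgn(-30590)=−, so +1.
(a,b)_7: α=0, u≡5; β=5, v≡6 (mod 7); (5|7)=-1, (6|7)=-1; sign (−1)^0·-1^5·-1^0 = -1.
(a,b)_19: α=2, u≡10; β=3, v≡7 (mod 19); (10|19)=-1, (7|19)=+1; sign (−1)^0·-1^3·+1^2 = -1.
(a,b)_5: α=1, u≡4; β=1, v≡2 (mod 5); (4|5)=+1, (2|5)=-1; sign (−1)^0·+1^1·-1^1 = -1.
(a,b)_23: α=1, u≡1; β=1, v≡9 (mod 23); (1|23)=+1, (9|23)=+1; sign (−1)^1·+1^1·+1^1 = -1.
(a,b)_11: α=1, u≡8; β=2, v≡1 (mod 11); (8|11)=-1, (1|11)=+1; sign (−1)^0·-1^2·+1^1 = +1.
Ram(2530, -30590) = {5, 7, 19, 23}; no ℚ_5-point on the conic.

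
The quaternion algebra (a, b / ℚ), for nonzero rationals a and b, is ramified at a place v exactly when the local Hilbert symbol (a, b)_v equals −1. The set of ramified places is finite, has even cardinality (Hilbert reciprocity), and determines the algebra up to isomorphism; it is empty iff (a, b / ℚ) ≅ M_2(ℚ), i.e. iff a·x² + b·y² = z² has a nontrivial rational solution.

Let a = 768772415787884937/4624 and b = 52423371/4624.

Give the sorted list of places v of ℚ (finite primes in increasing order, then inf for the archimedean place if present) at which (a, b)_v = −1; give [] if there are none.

[13, 23]

(a, b) ≡ (897, 91) mod (ℚ^×)²; places V = {2, 3, 7, 11, 13, 17, 23, 43, ∞}.
(a,b)_∞: sgn(897)=+, sgn(91)=+, so +1.
(a,b)_7: α=0, u≡4; β=1, v≡3 (mod 7); (4|7)=+1, (3|7)=-1; sign (−1)^0·+1^1·-1^0 = +1.
(a,b)_23: α=5, u≡6; β=2, v≡15 (mod 23); (6|23)=+1, (15|23)=-1; sign (−1)^0·+1^2·-1^5 = -1.
(a,b)_17: α=-2, u≡15; β=-2, v≡5 (mod 17); (15|17)=+1, (5|17)=-1; sign (−1)^0·+1^-2·-1^-2 = +1.
(a,b)_43: α=2, u≡22; β=0, v≡19 (mod 43); (22|43)=-1, (19|43)=-1; sign (−1)^0·-1^0·-1^2 = +1.
(a,b)_3: α=5, u≡2; β=2, v≡1 (mod 3); (2|3)=-1, (1|3)=+1; sign (−1)^0·-1^2·+1^5 = +1.
(a,b)_13: α=3, u≡9; β=1, v≡5 (mod 13); (9|13)=+1, (5|13)=-1; sign (−1)^0·+1^1·-1^3 = -1.
(a,b)_11: α=2, u≡2; β=2, v≡4 (mod 11); (2|11)=-1, (4|11)=+1; sign (−1)^0·-1^2·+1^2 = +1.
(a,b)_2: α=-4, β=-4; u≡1, v≡3 (mod 8); ε(u)ε(v)=0·1, αω(v)=-4·1, βω(u)=-4·0; sum ≡ 0  ⇒  +1.
(897, 91 / ℚ) ramifies at {13, 23}: a division algebra.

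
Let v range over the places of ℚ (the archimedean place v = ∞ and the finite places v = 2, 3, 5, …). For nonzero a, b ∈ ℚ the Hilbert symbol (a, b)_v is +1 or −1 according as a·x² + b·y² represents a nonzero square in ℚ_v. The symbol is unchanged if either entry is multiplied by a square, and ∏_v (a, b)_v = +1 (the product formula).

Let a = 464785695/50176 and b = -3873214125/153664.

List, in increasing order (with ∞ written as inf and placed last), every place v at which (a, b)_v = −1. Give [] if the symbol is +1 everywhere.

[2, 5]

(a, b) ≡ (55, -165) mod (ℚ^×)²; places V = {2, 3, 5, 7, 11, 17, 19, ∞}.
(a,b)_3: α=4, u≡1; β=3, v≡2 (mod 3); (1|3)=+1, (2|3)=-1; sign (−1)^0·+1^3·-1^4 = +1.
(a,b)_17: α=2, u≡8; β=2, v≡12 (mod 17); (8|17)=+1, (12|17)=-1; sign (−1)^0·+1^2·-1^2 = +1.
(a,b)_2: α=-10, β=-6; u≡7, v≡3 (mod 8); ε(u)ε(v)=1·1, αω(v)=-10·1, βω(u)=-6·0; sum ≡ 1  ⇒  -1.
(a,b)_11: α=1, u≡9; β=1, v≡2 (mod 11); (9|11)=+1, (2|11)=-1; sign (−1)^1·+1^1·-1^1 = +1.
(a,b)_19: α=2, u≡7; β=2, v≡9 (mod 19); (7|19)=+1, (9|19)=+1; sign (−1)^0·+1^2·+1^2 = +1.
(a,b)_∞: sgn(55)=+, sgn(-165)=−, so +1.
(a,b)_5: α=1, u≡4; β=3, v≡3 (mod 5); (4|5)=+1, (3|5)=-1; sign (−1)^0·+1^3·-1^1 = -1.
(a,b)_7: α=-2, u≡5; β=-4, v≡3 (mod 7); (5|7)=-1, (3|7)=-1; sign (−1)^0·-1^-4·-1^-2 = +1.
(55, -165 / ℚ) ramifies at {2, 5}: a division algebra.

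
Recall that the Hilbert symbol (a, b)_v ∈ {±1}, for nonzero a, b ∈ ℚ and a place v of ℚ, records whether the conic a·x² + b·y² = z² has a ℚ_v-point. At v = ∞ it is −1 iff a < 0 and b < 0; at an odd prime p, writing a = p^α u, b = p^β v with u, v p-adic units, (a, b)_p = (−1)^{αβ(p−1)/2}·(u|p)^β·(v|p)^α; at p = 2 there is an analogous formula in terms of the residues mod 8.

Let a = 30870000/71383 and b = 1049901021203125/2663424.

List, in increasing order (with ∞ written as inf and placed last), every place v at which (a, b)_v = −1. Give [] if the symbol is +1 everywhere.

(a, b) ≡ (1729, 133) mod (ℚ^×)²; places V = {2, 3, 5, 7, 13, 17, 19, ∞}.
(a,b)_2: α=4, β=-10; u≡1, v≡5 (mod 8); ε(u)ε(v)=0·0, αω(v)=4·1, βω(u)=-10·0; sum ≡ 0  ⇒  +1.
(a,b)_∞: sgn(1729)=+, sgn(133)=+, so +1.
(a,b)_3: α=2, u≡1; β=-2, v≡1 (mod 3); (1|3)=+1, (1|3)=+1; sign (−1)^0·+1^-2·+1^2 = +1.
(a,b)_19: α=-1, u≡12; β=3, v≡7 (mod 19); (12|19)=-1, (7|19)=+1; sign (−1)^1·-1^3·+1^-1 = +1.
(a,b)_7: α=3, u≡2; β=3, v≡6 (mod 7); (2|7)=+1, (6|7)=-1; sign (−1)^1·+1^3·-1^3 = +1.
(a,b)_13: α=-1, u≡1; β=4, v≡9 (mod 13); (1|13)=+1, (9|13)=+1; sign (−1)^0·+1^4·+1^-1 = +1.
(a,b)_5: α=4, u≡4; β=6, v≡3 (mod 5); (4|5)=+1, (3|5)=-1; sign (−1)^0·+1^6·-1^4 = +1.
(a,b)_17: α=-2, u≡12; β=-2, v≡7 (mod 17); (12|17)=-1, (7|17)=-1; sign (−1)^0·-1^-2·-1^-2 = +1.
Ram(a, b) = ∅: the form 1729·x² + 133·y² − z² is isotropic over every ℚ_v, so by Hasse–Minkowski it is isotropic over ℚ.

[]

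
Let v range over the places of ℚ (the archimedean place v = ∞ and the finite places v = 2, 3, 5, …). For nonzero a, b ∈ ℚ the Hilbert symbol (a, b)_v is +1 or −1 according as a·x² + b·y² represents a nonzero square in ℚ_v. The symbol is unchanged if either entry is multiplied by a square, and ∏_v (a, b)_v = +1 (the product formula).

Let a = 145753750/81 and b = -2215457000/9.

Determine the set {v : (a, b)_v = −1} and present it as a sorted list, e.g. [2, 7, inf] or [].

[2, 17]

Mod squares: a ≡ 646, b ≡ -170. Check v ∈ {∞, 2, 3, 5, 17, 19}.
v=∞: 646 > 0 and -170 < 0  ⇒  (a,b)_∞ = +1.
v=19: a=19^3·(≡13), b=19^4·(≡9) mod 19; (13|19)=-1, (9|19)=+1; (−1)^{3·4·9}·(-1)^4·(+1)^3 = +1.
v=5: a=5^4·(≡1), b=5^3·(≡1) mod 5; (1|5)=+1, (1|5)=+1; (−1)^{4·3·2}·(+1)^3·(+1)^4 = +1.
v=3: a=3^-4·(≡1), b=3^-2·(≡1) mod 3; (1|3)=+1, (1|3)=+1; (−1)^{-4·-2·1}·(+1)^-2·(+1)^-4 = +1.
v=17: a=17^1·(≡16), b=17^1·(≡11) mod 17; (16|17)=+1, (11|17)=-1; (−1)^{1·1·8}·(+1)^1·(-1)^1 = -1.
v=2: v_2(a)=1, v_2(b)=3; units ≡ 3, 3 (mod 8); ε·ε+αω+βω = 1·1+1·1+3·1 ≡ 1  ⇒  (a,b)_2 = -1.
Ram(646, -170) = {2, 17}; no ℚ_2-point on the conic.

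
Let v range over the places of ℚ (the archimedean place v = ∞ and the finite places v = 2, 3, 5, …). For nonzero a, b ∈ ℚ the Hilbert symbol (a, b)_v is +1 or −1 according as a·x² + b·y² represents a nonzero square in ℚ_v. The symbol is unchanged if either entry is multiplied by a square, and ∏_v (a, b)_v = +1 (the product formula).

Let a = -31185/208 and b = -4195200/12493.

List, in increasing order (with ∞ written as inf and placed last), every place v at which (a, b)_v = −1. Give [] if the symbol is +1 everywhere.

Mod squares: a ≡ -5005, b ≡ -34086. Check v ∈ {∞, 2, 3, 5, 7, 11, 13, 19, 23, 31}.
v=3: a=3^4·(≡2), b=3^1·(≡2) mod 3; (2|3)=-1, (2|3)=-1; (−1)^{4·1·1}·(-1)^1·(-1)^4 = -1.
v=23: a=23^0·(≡3), b=23^1·(≡9) mod 23; (3|23)=+1, (9|23)=+1; (−1)^{0·1·11}·(+1)^1·(+1)^0 = +1.
v=5: a=5^1·(≡1), b=5^2·(≡4) mod 5; (1|5)=+1, (4|5)=+1; (−1)^{1·2·2}·(+1)^2·(+1)^1 = +1.
v=31: a=31^0·(≡24), b=31^-2·(≡19) mod 31; (24|31)=-1, (19|31)=+1; (−1)^{0·-2·15}·(-1)^-2·(+1)^0 = +1.
v=∞: -5005 < 0 and -34086 < 0  ⇒  (a,b)_∞ = -1.
v=7: a=7^1·(≡5), b=7^0·(≡1) mod 7; (5|7)=-1, (1|7)=+1; (−1)^{1·0·3}·(-1)^0·(+1)^1 = +1.
v=11: a=11^1·(≡8), b=11^0·(≡3) mod 11; (8|11)=-1, (3|11)=+1; (−1)^{1·0·5}·(-1)^0·(+1)^1 = +1.
v=2: v_2(a)=-4, v_2(b)=7; units ≡ 3, 5 (mod 8); ε·ε+αω+βω = 1·0+-4·1+7·1 ≡ 1  ⇒  (a,b)_2 = -1.
v=19: a=19^0·(≡6), b=19^1·(≡17) mod 19; (6|19)=+1, (17|19)=+1; (−1)^{0·1·9}·(+1)^1·(+1)^0 = +1.
v=13: a=13^-1·(≡5), b=13^-1·(≡9) mod 13; (5|13)=-1, (9|13)=+1; (−1)^{-1·-1·6}·(-1)^-1·(+1)^-1 = -1.
(-5005, -34086 / ℚ) ramifies at {2, 3, 13, ∞}: a division algebra.

[2, 3, 13, inf]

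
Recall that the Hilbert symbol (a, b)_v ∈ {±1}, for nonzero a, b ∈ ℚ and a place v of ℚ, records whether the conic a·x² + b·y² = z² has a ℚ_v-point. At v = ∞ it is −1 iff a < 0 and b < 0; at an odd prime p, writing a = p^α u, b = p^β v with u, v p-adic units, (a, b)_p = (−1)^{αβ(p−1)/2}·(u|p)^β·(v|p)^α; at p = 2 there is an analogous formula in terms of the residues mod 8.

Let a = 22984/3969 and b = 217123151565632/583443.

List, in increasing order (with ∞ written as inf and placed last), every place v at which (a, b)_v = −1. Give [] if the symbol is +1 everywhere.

(a, b) ≡ (34, 1599) mod (ℚ^×)²; places V = {2, 3, 7, 13, 17, 19, 41, ∞}.
(a,b)_∞: sgn(34)=+, sgn(1599)=+, so +1.
(a,b)_7: α=-2, u≡6; β=-4, v≡5 (mod 7); (6|7)=-1, (5|7)=-1; sign (−1)^0·-1^-4·-1^-2 = +1.
(a,b)_2: α=3, β=6; u≡1, v≡7 (mod 8); ε(u)ε(v)=0·1, αω(v)=3·0, βω(u)=6·0; sum ≡ 0  ⇒  +1.
(a,b)_41: α=0, u≡38; β=1, v≡1 (mod 41); (38|41)=-1, (1|41)=+1; sign (−1)^0·-1^1·+1^0 = -1.
(a,b)_19: α=0, u≡3; β=4, v≡2 (mod 19); (3|19)=-1, (2|19)=-1; sign (−1)^0·-1^4·-1^0 = +1.
(a,b)_3: α=-4, u≡1; β=-5, v≡2 (mod 3); (1|3)=+1, (2|3)=-1; sign (−1)^0·+1^-5·-1^-4 = +1.
(a,b)_13: α=2, u≡8; β=3, v≡8 (mod 13); (8|13)=-1, (8|13)=-1; sign (−1)^0·-1^3·-1^2 = -1.
(a,b)_17: α=1, u≡16; β=2, v≡9 (mod 17); (16|17)=+1, (9|17)=+1; sign (−1)^0·+1^2·+1^1 = +1.
(34, 1599 / ℚ) ramifies at {13, 41}: a division algebra.

[13, 41]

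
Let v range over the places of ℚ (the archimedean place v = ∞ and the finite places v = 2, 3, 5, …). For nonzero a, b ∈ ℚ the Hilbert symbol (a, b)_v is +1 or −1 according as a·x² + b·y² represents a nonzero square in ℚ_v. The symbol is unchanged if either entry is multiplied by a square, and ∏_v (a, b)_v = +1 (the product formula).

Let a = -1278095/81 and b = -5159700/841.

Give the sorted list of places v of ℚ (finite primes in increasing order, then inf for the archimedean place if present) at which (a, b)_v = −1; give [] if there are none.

[5, inf]

(a, b) ≡ (-455, -13) mod (ℚ^×)²; places V = {2, 3, 5, 7, 13, 29, 53, ∞}.
(a,b)_29: α=0, u≡6; β=-2, v≡9 (mod 29); (6|29)=+1, (9|29)=+1; sign (−1)^0·+1^-2·+1^0 = +1.
(a,b)_7: α=1, u≡6; β=2, v≡1 (mod 7); (6|7)=-1, (1|7)=+1; sign (−1)^0·-1^2·+1^1 = +1.
(a,b)_13: α=1, u≡10; β=1, v≡9 (mod 13); (10|13)=+1, (9|13)=+1; sign (−1)^0·+1^1·+1^1 = +1.
(a,b)_5: α=1, u≡1; β=2, v≡2 (mod 5); (1|5)=+1, (2|5)=-1; sign (−1)^0·+1^2·-1^1 = -1.
(a,b)_3: α=-4, u≡1; β=4, v≡2 (mod 3); (1|3)=+1, (2|3)=-1; sign (−1)^0·+1^4·-1^-4 = +1.
(a,b)_53: α=2, u≡50; β=0, v≡29 (mod 53); (50|53)=-1, (29|53)=+1; sign (−1)^0·-1^0·+1^2 = +1.
(a,b)_∞: sgn(-455)=−, sgn(-13)=−, so -1.
(a,b)_2: α=0, β=2; u≡1, v≡3 (mod 8); ε(u)ε(v)=0·1, αω(v)=0·1, βω(u)=2·0; sum ≡ 0  ⇒  +1.
|Ram(-455, -13)| = 2, even; anisotropic at {5, ∞}.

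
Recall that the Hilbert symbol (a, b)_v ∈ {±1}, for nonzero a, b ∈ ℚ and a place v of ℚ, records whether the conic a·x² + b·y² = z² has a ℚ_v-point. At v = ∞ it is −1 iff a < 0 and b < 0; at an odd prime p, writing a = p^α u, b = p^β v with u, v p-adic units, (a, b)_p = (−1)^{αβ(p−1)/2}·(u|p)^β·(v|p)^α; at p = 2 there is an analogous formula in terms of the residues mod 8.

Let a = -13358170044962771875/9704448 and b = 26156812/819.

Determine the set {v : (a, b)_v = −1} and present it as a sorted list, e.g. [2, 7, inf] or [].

Mod squares: a ≡ -162155248255, b ≡ 17017. Check v ∈ {∞, 2, 3, 5, 7, 11, 13, 17, 23, 41, 43, 47}.
v=41: a=41^1·(≡15), b=41^0·(≡40) mod 41; (15|41)=-1, (40|41)=+1; (−1)^{1·0·20}·(-1)^0·(+1)^1 = +1.
v=13: a=13^-1·(≡5), b=13^-1·(≡10) mod 13; (5|13)=-1, (10|13)=+1; (−1)^{-1·-1·6}·(-1)^-1·(+1)^-1 = -1.
v=47: a=47^1·(≡11), b=47^0·(≡28) mod 47; (11|47)=-1, (28|47)=+1; (−1)^{1·0·23}·(-1)^0·(+1)^1 = +1.
v=2: v_2(a)=-10, v_2(b)=2; units ≡ 1, 1 (mod 8); ε·ε+αω+βω = 0·0+-10·0+2·0 ≡ 0  ⇒  (a,b)_2 = +1.
v=∞: -162155248255 < 0 and 17017 > 0  ⇒  (a,b)_∞ = +1.
v=17: a=17^3·(≡3), b=17^3·(≡1) mod 17; (3|17)=-1, (1|17)=+1; (−1)^{3·3·8}·(-1)^3·(+1)^3 = -1.
v=7: a=7^3·(≡1), b=7^-1·(≡2) mod 7; (1|7)=+1, (2|7)=+1; (−1)^{3·-1·3}·(+1)^-1·(+1)^3 = -1.
v=3: a=3^-6·(≡2), b=3^-2·(≡1) mod 3; (2|3)=-1, (1|3)=+1; (−1)^{-6·-2·1}·(-1)^-2·(+1)^-6 = +1.
v=23: a=23^1·(≡16), b=23^0·(≡11) mod 23; (16|23)=+1, (11|23)=-1; (−1)^{1·0·11}·(+1)^0·(-1)^1 = -1.
v=11: a=11^3·(≡1), b=11^3·(≡10) mod 11; (1|11)=+1, (10|11)=-1; (−1)^{3·3·5}·(+1)^3·(-1)^3 = +1.
v=43: a=43^1·(≡12), b=43^0·(≡42) mod 43; (12|43)=-1, (42|43)=-1; (−1)^{1·0·21}·(-1)^0·(-1)^1 = -1.
v=5: a=5^5·(≡1), b=5^0·(≡3) mod 5; (1|5)=+1, (3|5)=-1; (−1)^{5·0·2}·(+1)^0·(-1)^5 = -1.
(-162155248255, 17017 / ℚ) ramifies at {5, 7, 13, 17, 23, 43}: a division algebra.

[5, 7, 13, 17, 23, 43]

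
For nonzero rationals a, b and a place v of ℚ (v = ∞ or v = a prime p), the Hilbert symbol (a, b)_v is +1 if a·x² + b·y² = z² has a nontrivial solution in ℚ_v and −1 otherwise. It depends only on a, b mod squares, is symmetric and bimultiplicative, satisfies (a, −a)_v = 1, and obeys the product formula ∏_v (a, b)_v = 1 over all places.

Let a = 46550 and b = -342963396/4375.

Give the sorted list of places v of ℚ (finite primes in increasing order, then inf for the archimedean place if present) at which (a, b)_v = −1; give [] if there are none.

Mod squares: a ≡ 38, b ≡ -14007. Check v ∈ {∞, 2, 3, 5, 7, 19, 23, 29}.
v=29: a=29^0·(≡5), b=29^1·(≡2) mod 29; (5|29)=+1, (2|29)=-1; (−1)^{0·1·14}·(+1)^1·(-1)^0 = +1.
v=7: a=7^2·(≡5), b=7^-1·(≡4) mod 7; (5|7)=-1, (4|7)=+1; (−1)^{2·-1·3}·(-1)^-1·(+1)^2 = -1.
v=5: a=5^2·(≡2), b=5^-4·(≡2) mod 5; (2|5)=-1, (2|5)=-1; (−1)^{2·-4·2}·(-1)^-4·(-1)^2 = +1.
v=19: a=19^1·(≡18), b=19^0·(≡15) mod 19; (18|19)=-1, (15|19)=-1; (−1)^{1·0·9}·(-1)^0·(-1)^1 = -1.
v=2: v_2(a)=1, v_2(b)=2; units ≡ 3, 1 (mod 8); ε·ε+αω+βω = 1·0+1·0+2·1 ≡ 0  ⇒  (a,b)_2 = +1.
v=∞: 38 > 0 and -14007 < 0  ⇒  (a,b)_∞ = +1.
v=23: a=23^0·(≡21), b=23^3·(≡2) mod 23; (21|23)=-1, (2|23)=+1; (−1)^{0·3·11}·(-1)^3·(+1)^0 = -1.
v=3: a=3^0·(≡2), b=3^5·(≡2) mod 3; (2|3)=-1, (2|3)=-1; (−1)^{0·5·1}·(-1)^5·(-1)^0 = -1.
(38, -14007 / ℚ) ramifies at {3, 7, 19, 23}: a division algebra.

[3, 7, 19, 23]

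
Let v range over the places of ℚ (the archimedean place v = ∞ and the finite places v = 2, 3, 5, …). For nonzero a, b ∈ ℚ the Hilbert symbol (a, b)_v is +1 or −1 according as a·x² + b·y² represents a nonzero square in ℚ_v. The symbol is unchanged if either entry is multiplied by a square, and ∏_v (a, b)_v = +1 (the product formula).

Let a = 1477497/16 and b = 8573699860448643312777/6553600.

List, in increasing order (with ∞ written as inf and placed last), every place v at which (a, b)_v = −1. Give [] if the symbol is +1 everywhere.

Mod squares: a ≡ 57, b ≡ 89913. Check v ∈ {∞, 2, 3, 5, 7, 11, 17, 19, 23, 41, 43}.
v=43: a=43^0·(≡36), b=43^1·(≡19) mod 43; (36|43)=+1, (19|43)=-1; (−1)^{0·1·21}·(+1)^1·(-1)^0 = +1.
v=7: a=7^2·(≡2), b=7^4·(≡6) mod 7; (2|7)=+1, (6|7)=-1; (−1)^{2·4·3}·(+1)^4·(-1)^2 = +1.
v=23: a=23^2·(≡15), b=23^4·(≡18) mod 23; (15|23)=-1, (18|23)=+1; (−1)^{2·4·11}·(-1)^4·(+1)^2 = +1.
v=11: a=11^0·(≡2), b=11^2·(≡10) mod 11; (2|11)=-1, (10|11)=-1; (−1)^{0·2·5}·(-1)^2·(-1)^0 = +1.
v=19: a=19^1·(≡14), b=19^4·(≡11) mod 19; (14|19)=-1, (11|19)=+1; (−1)^{1·4·9}·(-1)^4·(+1)^1 = +1.
v=17: a=17^0·(≡7), b=17^1·(≡16) mod 17; (7|17)=-1, (16|17)=+1; (−1)^{0·1·8}·(-1)^1·(+1)^0 = -1.
v=2: v_2(a)=-4, v_2(b)=-18; units ≡ 1, 1 (mod 8); ε·ε+αω+βω = 0·0+-4·0+-18·0 ≡ 0  ⇒  (a,b)_2 = +1.
v=3: a=3^1·(≡1), b=3^3·(≡1) mod 3; (1|3)=+1, (1|3)=+1; (−1)^{1·3·1}·(+1)^3·(+1)^1 = -1.
v=41: a=41^0·(≡9), b=41^1·(≡21) mod 41; (9|41)=+1, (21|41)=+1; (−1)^{0·1·20}·(+1)^1·(+1)^0 = +1.
v=5: a=5^0·(≡2), b=5^-2·(≡3) mod 5; (2|5)=-1, (3|5)=-1; (−1)^{0·-2·2}·(-1)^-2·(-1)^0 = +1.
v=∞: 57 > 0 and 89913 > 0  ⇒  (a,b)_∞ = +1.
|Ram(57, 89913)| = 2, even; anisotropic at {3, 17}.

[3, 17]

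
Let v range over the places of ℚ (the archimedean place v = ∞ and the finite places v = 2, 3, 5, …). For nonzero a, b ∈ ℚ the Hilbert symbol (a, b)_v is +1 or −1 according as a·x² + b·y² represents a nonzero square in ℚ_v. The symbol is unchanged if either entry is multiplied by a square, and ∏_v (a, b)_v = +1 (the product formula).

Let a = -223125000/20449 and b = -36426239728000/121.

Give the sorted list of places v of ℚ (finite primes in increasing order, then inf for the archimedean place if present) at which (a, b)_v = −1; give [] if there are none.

[2, 3, 17, 19, 29, inf]

(a, b) ≡ (-3570, -93670) mod (ℚ^×)²; places V = {2, 3, 5, 7, 11, 13, 17, 19, 29, ∞}.
(a,b)_29: α=0, u≡18; β=3, v≡11 (mod 29); (18|29)=-1, (11|29)=-1; sign (−1)^0·-1^3·-1^0 = -1.
(a,b)_∞: sgn(-3570)=−, sgn(-93670)=−, so -1.
(a,b)_13: α=-2, u≡8; β=0, v≡2 (mod 13); (8|13)=-1, (2|13)=-1; sign (−1)^0·-1^0·-1^-2 = +1.
(a,b)_7: α=1, u≡2; β=0, v≡2 (mod 7); (2|7)=+1, (2|7)=+1; sign (−1)^0·+1^0·+1^1 = +1.
(a,b)_5: α=7, u≡1; β=3, v≡1 (mod 5); (1|5)=+1, (1|5)=+1; sign (−1)^0·+1^3·+1^7 = +1.
(a,b)_2: α=3, β=7; u≡7, v≡5 (mod 8); ε(u)ε(v)=1·0, αω(v)=3·1, βω(u)=7·0; sum ≡ 1  ⇒  -1.
(a,b)_19: α=0, u≡15; β=1, v≡3 (mod 19); (15|19)=-1, (3|19)=-1; sign (−1)^0·-1^1·-1^0 = -1.
(a,b)_3: α=1, u≡1; β=0, v≡2 (mod 3); (1|3)=+1, (2|3)=-1; sign (−1)^0·+1^0·-1^1 = -1.
(a,b)_11: α=-2, u≡3; β=-2, v≡10 (mod 11); (3|11)=+1, (10|11)=-1; sign (−1)^0·+1^-2·-1^-2 = +1.
(a,b)_17: α=1, u≡7; β=3, v≡1 (mod 17); (7|17)=-1, (1|17)=+1; sign (−1)^0·-1^3·+1^1 = -1.
|Ram(-3570, -93670)| = 6, even; anisotropic at {2, 3, 17, 19, 29, ∞}.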